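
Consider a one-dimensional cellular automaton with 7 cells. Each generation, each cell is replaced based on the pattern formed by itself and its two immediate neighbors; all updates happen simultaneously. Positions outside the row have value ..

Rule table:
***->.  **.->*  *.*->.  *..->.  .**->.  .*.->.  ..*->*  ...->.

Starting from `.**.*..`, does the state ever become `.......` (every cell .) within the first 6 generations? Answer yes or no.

yes

generation 1: *.*....
generation 2: .......
all cells are . at generation 2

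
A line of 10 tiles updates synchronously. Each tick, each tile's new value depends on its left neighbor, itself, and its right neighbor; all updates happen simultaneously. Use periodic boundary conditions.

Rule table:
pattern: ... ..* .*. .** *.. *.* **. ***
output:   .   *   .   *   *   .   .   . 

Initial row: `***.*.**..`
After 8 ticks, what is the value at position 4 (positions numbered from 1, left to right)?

.

tick 1: *.....*.**
tick 2: .*...*..*.
tick 3: *.*.*.**.*
tick 4: ......*..*
tick 5: *....*.**.
tick 6: .*..*..*..
tick 7: *.**.**.*.
tick 8: ..*..*....
position 4 holds .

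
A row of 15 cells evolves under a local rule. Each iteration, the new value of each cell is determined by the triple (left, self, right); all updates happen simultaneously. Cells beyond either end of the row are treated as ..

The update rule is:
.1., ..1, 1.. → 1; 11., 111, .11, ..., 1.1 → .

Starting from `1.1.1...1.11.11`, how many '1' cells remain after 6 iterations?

1

1.1.11.11......
1.1......1.....
1.11....111....
1...1..1...1...
11.111111.111..
.............1.
count of 1: 1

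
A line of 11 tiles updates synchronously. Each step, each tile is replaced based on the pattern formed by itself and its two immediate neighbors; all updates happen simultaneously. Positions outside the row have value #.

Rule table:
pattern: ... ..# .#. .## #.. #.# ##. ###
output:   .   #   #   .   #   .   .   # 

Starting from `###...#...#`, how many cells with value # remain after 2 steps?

4

step 1: ##.#.###.#.
step 2: #..#..#..#.
count of #: 4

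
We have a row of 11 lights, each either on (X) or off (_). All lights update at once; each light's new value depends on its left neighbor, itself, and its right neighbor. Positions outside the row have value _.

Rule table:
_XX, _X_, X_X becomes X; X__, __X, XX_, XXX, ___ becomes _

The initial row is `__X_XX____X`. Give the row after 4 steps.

__XXX_____X
__X_______X
__X_______X  (fixed point — unchanged through step 4)

__X_______X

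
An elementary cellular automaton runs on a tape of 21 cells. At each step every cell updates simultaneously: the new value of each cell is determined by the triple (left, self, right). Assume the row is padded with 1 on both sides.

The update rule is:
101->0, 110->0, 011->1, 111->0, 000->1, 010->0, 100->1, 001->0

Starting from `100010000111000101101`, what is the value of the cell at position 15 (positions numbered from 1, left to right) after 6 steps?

step 1: 011001110100110001001
step 2: 010101000010101100101
step 3: 000000111000001010001
step 4: 111110100111100001101
step 5: 000000010100011101001
step 6: 111111000011010000101
position 15 holds 0

0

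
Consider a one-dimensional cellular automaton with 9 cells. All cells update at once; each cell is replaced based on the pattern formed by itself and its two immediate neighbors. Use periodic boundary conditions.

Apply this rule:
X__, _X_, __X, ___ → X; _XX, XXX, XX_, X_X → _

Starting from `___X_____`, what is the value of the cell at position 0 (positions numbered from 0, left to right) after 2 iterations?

_

iteration 1: XXXXXXXXX
iteration 2: _________
position 0 holds _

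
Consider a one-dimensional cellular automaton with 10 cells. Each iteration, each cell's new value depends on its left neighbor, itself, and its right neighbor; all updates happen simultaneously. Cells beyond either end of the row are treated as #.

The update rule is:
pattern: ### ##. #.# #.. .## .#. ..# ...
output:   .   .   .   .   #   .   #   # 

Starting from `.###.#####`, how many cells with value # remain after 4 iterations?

.#...#....
...##..###
.###..##..
.#...##..#
count of #: 4

4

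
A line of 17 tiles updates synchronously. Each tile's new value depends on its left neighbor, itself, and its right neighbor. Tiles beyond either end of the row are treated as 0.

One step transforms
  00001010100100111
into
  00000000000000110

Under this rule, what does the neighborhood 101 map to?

At position 5 the neighborhood is 101; the next row has 0 there.

0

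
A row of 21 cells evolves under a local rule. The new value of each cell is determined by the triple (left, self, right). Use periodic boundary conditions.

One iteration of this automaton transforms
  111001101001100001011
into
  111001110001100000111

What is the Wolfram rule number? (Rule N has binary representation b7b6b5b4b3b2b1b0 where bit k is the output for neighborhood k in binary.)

position 0: 111 → 1  (bit 7 = 1)
position 2: 110 → 1  (bit 6 = 1)
position 7: 101 → 1  (bit 5 = 1)
position 3: 100 → 0  (bit 4 = 0)
position 5: 011 → 1  (bit 3 = 1)
position 8: 010 → 0  (bit 2 = 0)
position 4: 001 → 0  (bit 1 = 0)
position 14: 000 → 0  (bit 0 = 0)
bits b7..b0 = 11101000 = 232

232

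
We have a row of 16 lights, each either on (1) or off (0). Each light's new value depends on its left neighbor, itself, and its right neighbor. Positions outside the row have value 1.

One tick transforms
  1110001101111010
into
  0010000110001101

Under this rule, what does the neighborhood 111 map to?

At position 0 the neighborhood is 111; the next row has 0 there.

0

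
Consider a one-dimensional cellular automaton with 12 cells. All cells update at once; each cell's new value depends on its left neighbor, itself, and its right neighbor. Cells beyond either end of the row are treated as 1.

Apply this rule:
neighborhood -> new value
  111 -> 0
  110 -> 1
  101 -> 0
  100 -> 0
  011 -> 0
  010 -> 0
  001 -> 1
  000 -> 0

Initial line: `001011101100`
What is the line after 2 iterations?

010000100101
000001001000

000001001000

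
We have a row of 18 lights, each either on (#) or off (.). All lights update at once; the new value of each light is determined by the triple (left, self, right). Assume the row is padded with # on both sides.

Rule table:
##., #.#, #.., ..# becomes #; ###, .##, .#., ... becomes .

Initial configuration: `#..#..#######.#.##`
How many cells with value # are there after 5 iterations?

9

iteration 1: ###.##......##.#..
iteration 2: ..##.##....#.##.##
iteration 3: ##.##.##..#.#.##..
iteration 4: .##.##.###.#.#.###
iteration 5: #.##.##..##.#.#...
count of #: 9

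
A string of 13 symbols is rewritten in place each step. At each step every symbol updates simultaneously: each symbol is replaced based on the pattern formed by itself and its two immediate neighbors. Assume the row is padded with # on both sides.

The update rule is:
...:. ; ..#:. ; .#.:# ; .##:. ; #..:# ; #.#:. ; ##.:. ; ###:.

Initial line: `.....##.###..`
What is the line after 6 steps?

.#...#.....#.

step 1: #..........#.
step 2: .#.........#.
step 3: .##........#.
step 4: ...#.......#.
step 5: #..##......#.
step 6: .#...#.....#.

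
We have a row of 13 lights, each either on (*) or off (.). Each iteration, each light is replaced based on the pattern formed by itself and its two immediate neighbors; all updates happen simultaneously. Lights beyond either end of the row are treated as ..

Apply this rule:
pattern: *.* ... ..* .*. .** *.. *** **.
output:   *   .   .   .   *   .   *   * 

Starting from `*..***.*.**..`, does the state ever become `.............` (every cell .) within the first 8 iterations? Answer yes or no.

no

iteration 1: ...****.***..
iteration 2: ...********..
iteration 3: ...********..  (fixed point — unchanged through iteration 8)
iteration 8 is ...********.., still not uniform .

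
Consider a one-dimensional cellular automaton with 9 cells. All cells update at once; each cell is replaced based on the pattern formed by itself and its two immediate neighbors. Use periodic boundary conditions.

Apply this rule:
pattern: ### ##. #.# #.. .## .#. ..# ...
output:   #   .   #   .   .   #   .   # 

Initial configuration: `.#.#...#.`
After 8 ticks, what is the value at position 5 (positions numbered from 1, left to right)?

.

tick 1: .###.#.#.
tick 2: ..#.####.
tick 3: #.##.##..
tick 4: ##..#....
tick 5: ....#.##.
tick 6: ###.##...
tick 7: .#.#...#.  (repeats tick 0; period 7)
tick 8: .###.#.#.
position 5 holds .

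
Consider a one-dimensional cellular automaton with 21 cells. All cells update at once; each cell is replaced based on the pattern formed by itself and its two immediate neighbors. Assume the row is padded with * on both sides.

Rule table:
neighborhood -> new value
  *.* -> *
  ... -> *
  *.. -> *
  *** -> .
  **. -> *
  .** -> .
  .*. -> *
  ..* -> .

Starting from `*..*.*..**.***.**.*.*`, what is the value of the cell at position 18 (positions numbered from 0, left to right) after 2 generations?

.

**.****..**..**.****.
.**...**..**..**...**
position 18 holds .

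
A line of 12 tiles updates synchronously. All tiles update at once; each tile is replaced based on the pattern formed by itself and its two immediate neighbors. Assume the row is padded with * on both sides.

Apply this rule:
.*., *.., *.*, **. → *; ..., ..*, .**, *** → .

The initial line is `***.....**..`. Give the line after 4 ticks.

.**..**.....

..**.....**.
*..**.....**
**..**......
.**..**.....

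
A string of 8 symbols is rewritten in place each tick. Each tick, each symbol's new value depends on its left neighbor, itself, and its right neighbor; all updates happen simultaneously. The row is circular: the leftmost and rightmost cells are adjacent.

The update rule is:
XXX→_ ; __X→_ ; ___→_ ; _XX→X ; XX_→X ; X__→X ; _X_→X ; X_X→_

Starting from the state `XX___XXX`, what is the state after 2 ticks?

tick 1: _XX__X__
tick 2: _XXX_XX_

_XXX_XX_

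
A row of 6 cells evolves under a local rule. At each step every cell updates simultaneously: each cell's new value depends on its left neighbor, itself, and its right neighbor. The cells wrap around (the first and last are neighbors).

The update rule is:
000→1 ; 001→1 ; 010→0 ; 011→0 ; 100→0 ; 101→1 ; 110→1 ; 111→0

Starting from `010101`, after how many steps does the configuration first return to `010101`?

step 1: 101010
step 2: 010101

2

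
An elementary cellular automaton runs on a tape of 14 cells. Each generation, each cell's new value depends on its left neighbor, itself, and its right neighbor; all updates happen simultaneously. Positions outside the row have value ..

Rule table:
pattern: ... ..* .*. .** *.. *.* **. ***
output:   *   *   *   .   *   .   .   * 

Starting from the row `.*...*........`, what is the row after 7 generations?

*****.**.*****

generation 1: **************
generation 2: .************.
generation 3: *.**********.*
generation 4: *..********..*
generation 5: ***.******.***
generation 6: .*...****...*.
generation 7: *****.**.*****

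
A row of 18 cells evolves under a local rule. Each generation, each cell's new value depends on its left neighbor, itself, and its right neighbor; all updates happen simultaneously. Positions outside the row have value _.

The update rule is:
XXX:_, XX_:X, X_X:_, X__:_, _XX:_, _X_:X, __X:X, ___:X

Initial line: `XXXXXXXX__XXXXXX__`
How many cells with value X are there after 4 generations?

generation 1: _______X_X_____X_X
generation 2: XXXXXXXX_X_XXXXX_X
generation 3: _______X_X_____X_X  (repeats generation 1; period 2)
generation 4: XXXXXXXX_X_XXXXX_X
count of X: 15

15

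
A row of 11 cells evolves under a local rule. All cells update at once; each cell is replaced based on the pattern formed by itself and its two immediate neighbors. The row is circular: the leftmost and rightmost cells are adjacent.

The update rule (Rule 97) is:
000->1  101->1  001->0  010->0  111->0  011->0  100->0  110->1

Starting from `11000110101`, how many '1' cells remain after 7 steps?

4

01010011010
00100001100
10001100101
10100100010
01000001001
10011100000
00000101110
count of 1: 4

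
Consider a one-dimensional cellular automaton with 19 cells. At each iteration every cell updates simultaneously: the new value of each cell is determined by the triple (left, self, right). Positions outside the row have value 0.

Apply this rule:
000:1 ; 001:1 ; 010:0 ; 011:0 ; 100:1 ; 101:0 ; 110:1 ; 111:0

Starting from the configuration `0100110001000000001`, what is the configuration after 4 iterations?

0010000100000000100

1011011110111111110
0001000010000000011
1110111101111111101
0010000100000000100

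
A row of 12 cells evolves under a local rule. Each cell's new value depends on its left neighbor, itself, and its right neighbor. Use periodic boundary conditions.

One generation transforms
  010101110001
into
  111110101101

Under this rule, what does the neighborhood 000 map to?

At position 9 the neighborhood is 000; the next row has 1 there.

1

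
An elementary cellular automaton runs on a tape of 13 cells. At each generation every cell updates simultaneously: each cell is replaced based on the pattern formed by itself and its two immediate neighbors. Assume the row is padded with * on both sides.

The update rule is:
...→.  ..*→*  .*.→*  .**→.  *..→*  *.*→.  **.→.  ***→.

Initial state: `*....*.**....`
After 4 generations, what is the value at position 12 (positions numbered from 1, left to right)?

.*..**...*..*
.***..*.****.
....***......
*..*...*....*
position 12 holds .

.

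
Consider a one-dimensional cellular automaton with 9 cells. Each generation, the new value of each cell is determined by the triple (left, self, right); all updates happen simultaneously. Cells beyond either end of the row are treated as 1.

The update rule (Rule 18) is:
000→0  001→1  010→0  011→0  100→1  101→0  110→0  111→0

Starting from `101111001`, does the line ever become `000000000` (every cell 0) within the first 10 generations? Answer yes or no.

generation 1: 000000110
generation 2: 100001000
generation 3: 010010101
generation 4: 001100000
generation 5: 110010001
generation 6: 001101010
generation 7: 110000000
generation 8: 001000001
generation 9: 110100010
generation 10: 000010100
generation 10 is 000010100, still not uniform 0

no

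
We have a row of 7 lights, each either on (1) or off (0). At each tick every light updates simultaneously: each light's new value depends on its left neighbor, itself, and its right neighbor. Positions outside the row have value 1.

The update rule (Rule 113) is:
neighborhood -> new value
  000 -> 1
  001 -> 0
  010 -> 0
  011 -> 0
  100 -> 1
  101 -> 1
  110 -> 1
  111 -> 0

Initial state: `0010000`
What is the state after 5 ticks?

1100011

1001110
1100011
0111000
1001110  (repeats tick 1; period 3)
tick 5: 1100011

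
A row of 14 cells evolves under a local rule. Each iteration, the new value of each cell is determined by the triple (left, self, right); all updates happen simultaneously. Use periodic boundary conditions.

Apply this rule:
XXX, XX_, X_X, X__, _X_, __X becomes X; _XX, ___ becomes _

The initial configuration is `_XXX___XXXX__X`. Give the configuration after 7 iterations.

XXXXXXX_XXXXX_

iteration 1: X_XXX_X_XXXXXX
iteration 2: XX_XXXXX_XXXXX
iteration 3: XXX_XXXXX_XXXX
iteration 4: XXXX_XXXXX_XXX
iteration 5: XXXXX_XXXXX_XX
iteration 6: XXXXXX_XXXXX_X
iteration 7: XXXXXXX_XXXXX_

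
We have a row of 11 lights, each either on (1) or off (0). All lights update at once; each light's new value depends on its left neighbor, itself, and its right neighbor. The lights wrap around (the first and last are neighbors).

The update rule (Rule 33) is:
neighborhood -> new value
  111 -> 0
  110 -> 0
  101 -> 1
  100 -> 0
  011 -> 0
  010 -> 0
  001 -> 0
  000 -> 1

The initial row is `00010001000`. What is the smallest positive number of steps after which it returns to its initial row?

2

step 1: 11000100011
step 2: 00010001000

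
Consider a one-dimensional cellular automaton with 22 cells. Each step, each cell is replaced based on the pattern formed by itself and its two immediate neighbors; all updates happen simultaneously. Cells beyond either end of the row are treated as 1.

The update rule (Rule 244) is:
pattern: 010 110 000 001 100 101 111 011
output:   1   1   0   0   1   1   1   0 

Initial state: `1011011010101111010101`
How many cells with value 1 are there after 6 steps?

19

1101101111110111111110
1110110111111011111111
1111011011111101111111
1111101101111110111111
1111110110111111011111
1111111011011111101111
count of 1: 19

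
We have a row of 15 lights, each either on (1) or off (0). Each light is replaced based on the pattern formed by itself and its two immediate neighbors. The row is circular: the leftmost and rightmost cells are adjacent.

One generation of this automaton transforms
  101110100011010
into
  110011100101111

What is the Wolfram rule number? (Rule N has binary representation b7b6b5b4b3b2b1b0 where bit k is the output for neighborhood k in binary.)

102

position 3: 111 → 0  (bit 7 = 0)
position 4: 110 → 1  (bit 6 = 1)
position 1: 101 → 1  (bit 5 = 1)
position 7: 100 → 0  (bit 4 = 0)
position 2: 011 → 0  (bit 3 = 0)
position 0: 010 → 1  (bit 2 = 1)
position 9: 001 → 1  (bit 1 = 1)
position 8: 000 → 0  (bit 0 = 0)
bits b7..b0 = 01100110 = 102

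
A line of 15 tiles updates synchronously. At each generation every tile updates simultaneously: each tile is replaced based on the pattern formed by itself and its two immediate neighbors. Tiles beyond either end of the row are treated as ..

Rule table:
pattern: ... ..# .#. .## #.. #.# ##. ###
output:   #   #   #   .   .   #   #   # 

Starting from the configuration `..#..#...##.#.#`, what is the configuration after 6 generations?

generation 1: ###.##.##.#####
generation 2: .###.##.##.####
generation 3: #.###.##.##.###
generation 4: ##.###.##.##.##
generation 5: .##.###.##.##.#
generation 6: #.##.###.##.###

#.##.###.##.###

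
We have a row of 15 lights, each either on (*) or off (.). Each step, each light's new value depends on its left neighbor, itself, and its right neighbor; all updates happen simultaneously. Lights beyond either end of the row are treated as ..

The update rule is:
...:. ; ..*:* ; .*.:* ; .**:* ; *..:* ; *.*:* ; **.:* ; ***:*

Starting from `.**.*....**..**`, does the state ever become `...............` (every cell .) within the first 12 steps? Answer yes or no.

******..*******
***************
***************  (fixed point — unchanged through step 12)
step 12 is ***************, still not uniform .

no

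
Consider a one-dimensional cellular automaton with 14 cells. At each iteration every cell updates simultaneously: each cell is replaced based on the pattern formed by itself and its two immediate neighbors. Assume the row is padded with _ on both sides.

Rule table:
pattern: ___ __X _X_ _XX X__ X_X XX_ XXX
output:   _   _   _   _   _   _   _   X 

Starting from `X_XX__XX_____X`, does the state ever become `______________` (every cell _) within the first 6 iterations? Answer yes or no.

______________
all cells are _ at iteration 1

yes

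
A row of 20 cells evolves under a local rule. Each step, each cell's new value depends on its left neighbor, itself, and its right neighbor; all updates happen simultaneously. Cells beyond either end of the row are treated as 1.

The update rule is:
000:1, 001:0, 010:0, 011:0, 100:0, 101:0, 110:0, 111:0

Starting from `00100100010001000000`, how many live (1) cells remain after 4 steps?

7

00000001000100011110
01111100010001000000
00000001000100011110  (repeats step 1; period 2)
step 4: 01111100010001000000
count of 1: 7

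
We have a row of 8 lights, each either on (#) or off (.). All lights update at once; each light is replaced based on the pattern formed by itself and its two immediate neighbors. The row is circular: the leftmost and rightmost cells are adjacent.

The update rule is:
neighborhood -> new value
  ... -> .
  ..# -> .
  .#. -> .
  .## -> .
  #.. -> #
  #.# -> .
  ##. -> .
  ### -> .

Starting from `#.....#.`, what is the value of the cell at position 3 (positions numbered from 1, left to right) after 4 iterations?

.

.#......
..#.....
...#....
....#...
position 3 holds .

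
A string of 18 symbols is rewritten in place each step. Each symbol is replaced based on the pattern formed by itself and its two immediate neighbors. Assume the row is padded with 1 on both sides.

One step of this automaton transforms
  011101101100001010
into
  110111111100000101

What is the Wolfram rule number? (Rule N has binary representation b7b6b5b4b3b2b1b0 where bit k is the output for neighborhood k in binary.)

position 2: 111 → 0  (bit 7 = 0)
position 3: 110 → 1  (bit 6 = 1)
position 0: 101 → 1  (bit 5 = 1)
position 10: 100 → 0  (bit 4 = 0)
position 1: 011 → 1  (bit 3 = 1)
position 14: 010 → 0  (bit 2 = 0)
position 13: 001 → 0  (bit 1 = 0)
position 11: 000 → 0  (bit 0 = 0)
bits b7..b0 = 01101000 = 104

104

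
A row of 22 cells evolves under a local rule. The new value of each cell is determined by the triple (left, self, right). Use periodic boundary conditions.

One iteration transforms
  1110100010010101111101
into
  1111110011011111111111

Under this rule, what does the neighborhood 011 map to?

1

At position 15 the neighborhood is 011; the next row has 1 there.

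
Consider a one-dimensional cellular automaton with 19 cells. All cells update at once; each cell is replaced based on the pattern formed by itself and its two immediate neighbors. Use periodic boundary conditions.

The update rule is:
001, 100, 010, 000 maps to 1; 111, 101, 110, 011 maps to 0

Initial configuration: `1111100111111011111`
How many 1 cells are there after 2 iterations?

17

iteration 1: 0000011000000000000
iteration 2: 1111100111111111111
count of 1: 17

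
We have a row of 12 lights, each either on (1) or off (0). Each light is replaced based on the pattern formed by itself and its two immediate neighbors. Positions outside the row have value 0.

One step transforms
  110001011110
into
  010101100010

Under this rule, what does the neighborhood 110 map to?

At position 1 the neighborhood is 110; the next row has 1 there.

1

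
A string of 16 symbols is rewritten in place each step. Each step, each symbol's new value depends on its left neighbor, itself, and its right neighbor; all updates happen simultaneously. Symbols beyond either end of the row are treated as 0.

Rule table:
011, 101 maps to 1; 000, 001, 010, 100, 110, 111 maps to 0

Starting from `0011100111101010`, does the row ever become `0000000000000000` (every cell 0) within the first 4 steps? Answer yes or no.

step 1: 0010000100010100
step 2: 0000000000001000
step 3: 0000000000000000
all cells are 0 at step 3

yes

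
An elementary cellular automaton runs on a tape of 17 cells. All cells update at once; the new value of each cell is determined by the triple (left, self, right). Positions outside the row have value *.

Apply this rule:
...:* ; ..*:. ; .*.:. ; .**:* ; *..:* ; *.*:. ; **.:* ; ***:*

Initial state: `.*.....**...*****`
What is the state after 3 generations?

*.****.****.*****

generation 1: ..****.****.*****
generation 2: *.****.****.*****
generation 3: *.****.****.*****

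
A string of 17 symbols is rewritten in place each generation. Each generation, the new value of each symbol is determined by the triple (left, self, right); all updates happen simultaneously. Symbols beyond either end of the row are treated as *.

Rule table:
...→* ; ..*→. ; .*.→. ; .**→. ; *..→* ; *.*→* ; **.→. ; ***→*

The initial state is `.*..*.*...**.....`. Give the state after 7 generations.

*.*.*.*..*...*..*

*.*..*.**...****.
.*.*..*..**..**.*
*.*.*..*...*...*.
.*.*.*..**..**..*
*.*.*.*...*...*..
.*.*.*.**..**..*.
*.*.*.*..*...*..*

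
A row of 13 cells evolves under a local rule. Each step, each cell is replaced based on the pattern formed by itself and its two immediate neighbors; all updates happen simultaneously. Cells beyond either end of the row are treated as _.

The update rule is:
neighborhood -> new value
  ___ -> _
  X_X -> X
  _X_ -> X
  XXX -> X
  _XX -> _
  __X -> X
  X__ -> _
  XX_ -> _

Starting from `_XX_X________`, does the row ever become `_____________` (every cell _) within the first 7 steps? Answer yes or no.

yes

X__XX________
X_X__________
XXX__________
_X___________
XX___________
_____________
all cells are _ at step 6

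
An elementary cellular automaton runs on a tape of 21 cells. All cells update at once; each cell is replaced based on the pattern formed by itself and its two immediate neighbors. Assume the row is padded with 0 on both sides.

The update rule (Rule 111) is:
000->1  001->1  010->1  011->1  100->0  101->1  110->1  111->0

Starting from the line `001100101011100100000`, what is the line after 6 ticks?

101111111100101111111

111101111110101101111
100111000011111111001
101101011110000001011
111111110010111111111
100000010111100000001
101111111100101111111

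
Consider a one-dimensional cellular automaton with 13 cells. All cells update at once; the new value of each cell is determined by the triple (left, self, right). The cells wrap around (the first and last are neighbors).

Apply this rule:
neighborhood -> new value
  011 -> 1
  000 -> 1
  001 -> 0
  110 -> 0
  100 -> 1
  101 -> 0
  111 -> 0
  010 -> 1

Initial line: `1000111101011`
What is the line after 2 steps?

0100111101011

step 1: 0110100001010
step 2: 0100111101011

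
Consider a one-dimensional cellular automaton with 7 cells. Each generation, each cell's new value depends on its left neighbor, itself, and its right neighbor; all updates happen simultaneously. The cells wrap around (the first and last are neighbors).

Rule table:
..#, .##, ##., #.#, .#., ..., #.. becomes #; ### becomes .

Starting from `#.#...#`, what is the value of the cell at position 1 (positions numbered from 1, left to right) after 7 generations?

generation 1: #######
generation 2: .......
generation 3: #######  (repeats generation 1; period 2)
generation 7: #######
position 1 holds #

#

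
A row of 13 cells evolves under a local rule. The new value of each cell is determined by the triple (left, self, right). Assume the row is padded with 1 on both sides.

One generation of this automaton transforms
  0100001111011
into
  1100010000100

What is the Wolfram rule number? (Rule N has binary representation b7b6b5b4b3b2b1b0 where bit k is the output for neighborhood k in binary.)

38

position 7: 111 → 0  (bit 7 = 0)
position 9: 110 → 0  (bit 6 = 0)
position 0: 101 → 1  (bit 5 = 1)
position 2: 100 → 0  (bit 4 = 0)
position 6: 011 → 0  (bit 3 = 0)
position 1: 010 → 1  (bit 2 = 1)
position 5: 001 → 1  (bit 1 = 1)
position 3: 000 → 0  (bit 0 = 0)
bits b7..b0 = 00100110 = 38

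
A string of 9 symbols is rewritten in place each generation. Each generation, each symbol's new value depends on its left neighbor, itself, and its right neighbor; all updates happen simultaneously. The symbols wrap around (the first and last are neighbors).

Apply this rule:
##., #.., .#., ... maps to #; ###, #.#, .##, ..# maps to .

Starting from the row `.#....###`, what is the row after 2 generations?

generation 1: .####...#
generation 2: ....###.#

....###.#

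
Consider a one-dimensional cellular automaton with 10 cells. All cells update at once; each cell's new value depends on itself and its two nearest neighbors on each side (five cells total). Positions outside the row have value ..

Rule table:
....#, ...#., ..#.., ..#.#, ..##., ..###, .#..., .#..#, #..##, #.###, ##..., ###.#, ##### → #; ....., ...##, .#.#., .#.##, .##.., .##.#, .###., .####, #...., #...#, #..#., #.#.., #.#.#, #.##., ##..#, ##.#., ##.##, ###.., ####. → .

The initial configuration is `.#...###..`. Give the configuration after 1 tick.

###..#..#.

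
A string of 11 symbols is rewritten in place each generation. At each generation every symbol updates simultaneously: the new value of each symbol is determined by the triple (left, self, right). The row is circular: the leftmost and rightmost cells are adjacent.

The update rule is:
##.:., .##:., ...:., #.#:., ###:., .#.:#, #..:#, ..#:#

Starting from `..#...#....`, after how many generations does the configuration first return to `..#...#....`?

.###.###...
#.......#..
##.....####
..#...#....

4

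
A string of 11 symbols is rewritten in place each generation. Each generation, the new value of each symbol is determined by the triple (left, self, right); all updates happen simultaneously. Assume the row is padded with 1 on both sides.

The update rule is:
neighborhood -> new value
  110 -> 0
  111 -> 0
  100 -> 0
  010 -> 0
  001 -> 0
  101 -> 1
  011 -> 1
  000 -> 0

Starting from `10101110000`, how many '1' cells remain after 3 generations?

2

01011000000
10110000000
01100000000
count of 1: 2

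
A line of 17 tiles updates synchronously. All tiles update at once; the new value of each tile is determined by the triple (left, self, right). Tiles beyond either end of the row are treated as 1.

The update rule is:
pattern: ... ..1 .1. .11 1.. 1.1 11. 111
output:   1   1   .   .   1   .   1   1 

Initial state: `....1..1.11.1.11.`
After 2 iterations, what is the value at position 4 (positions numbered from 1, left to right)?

1

1111.11...1....1.
1111..1111.1111..
position 4 holds 1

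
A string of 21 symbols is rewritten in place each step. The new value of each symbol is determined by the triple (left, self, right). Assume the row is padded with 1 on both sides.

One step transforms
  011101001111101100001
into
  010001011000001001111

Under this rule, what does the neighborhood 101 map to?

0

At position 0 the neighborhood is 101; the next row has 0 there.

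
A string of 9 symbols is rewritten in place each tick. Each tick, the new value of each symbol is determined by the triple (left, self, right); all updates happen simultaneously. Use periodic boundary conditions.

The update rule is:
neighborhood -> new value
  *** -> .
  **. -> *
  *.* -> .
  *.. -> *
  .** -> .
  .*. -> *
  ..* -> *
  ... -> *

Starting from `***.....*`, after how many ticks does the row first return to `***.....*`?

18

..******.
**.....**
.******..
*.....***
******...
.....****
*****...*
....****.
****...**
...****..
***...***
..****...
**...****
.****....
*...*****
****.....
...******
***.....*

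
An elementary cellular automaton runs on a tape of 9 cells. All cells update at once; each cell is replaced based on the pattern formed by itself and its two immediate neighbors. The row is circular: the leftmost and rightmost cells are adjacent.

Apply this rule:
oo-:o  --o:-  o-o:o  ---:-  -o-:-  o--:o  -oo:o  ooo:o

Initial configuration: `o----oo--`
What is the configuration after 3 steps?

o--o-oooo

-o---ooo-
--o--oooo
o--o-oooo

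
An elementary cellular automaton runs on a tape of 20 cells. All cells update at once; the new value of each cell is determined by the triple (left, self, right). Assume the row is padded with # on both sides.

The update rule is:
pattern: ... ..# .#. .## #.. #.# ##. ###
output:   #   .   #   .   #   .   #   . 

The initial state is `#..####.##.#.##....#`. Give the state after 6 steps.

#.##.#.##....##.#.#.

##....#..#.#..####..
.####.##.#.##....##.
....#..#.#..####..#.
###.##.#.##....##.#.
..#..#.#..####..#.#.
#.##.#.##....##.#.#.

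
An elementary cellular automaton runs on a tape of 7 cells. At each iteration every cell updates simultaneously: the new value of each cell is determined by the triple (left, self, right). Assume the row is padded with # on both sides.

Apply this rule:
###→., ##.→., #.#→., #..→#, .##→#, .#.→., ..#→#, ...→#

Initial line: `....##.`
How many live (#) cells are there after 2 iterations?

2

iteration 1: #####..
iteration 2: .....##
count of #: 2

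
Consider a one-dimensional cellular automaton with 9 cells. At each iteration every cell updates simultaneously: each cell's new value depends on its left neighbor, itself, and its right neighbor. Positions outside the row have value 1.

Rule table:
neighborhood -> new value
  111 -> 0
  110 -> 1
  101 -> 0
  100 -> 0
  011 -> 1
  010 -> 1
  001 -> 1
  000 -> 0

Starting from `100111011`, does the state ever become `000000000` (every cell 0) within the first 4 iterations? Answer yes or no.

no

101101010
101101010  (fixed point — unchanged through iteration 4)
iteration 4 is 101101010, still not uniform 0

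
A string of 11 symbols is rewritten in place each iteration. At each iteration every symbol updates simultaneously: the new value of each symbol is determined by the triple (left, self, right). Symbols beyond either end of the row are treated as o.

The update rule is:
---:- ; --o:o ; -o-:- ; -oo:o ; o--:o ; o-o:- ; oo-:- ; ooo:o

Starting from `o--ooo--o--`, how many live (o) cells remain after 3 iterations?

8

-oooo-oo-oo
-ooo--o--oo
-oo-oo-oooo
count of o: 8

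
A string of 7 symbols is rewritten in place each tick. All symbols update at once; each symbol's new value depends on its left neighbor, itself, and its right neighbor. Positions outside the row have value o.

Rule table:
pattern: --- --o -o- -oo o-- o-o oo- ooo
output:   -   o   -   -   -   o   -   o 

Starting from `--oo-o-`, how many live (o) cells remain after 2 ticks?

-o--o-o
o--o-o-
count of o: 3

3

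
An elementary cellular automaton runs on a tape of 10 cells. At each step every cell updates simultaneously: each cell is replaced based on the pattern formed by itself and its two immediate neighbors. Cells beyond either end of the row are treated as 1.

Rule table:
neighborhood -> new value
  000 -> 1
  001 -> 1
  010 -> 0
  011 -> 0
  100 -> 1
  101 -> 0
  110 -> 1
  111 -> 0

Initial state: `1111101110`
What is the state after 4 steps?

1110111000

step 1: 0000100010
step 2: 1111011100
step 3: 0001000111
step 4: 1110111000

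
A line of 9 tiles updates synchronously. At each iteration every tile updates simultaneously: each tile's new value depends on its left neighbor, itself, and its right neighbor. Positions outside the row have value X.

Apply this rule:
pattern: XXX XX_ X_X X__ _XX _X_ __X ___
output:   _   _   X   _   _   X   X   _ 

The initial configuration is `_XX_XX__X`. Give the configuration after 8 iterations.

iteration 1: X__X___X_
iteration 2: __XX__XXX
iteration 3: _X___X___
iteration 4: XX__XX__X
iteration 5: ___X___X_
iteration 6: __XX__XXX  (repeats iteration 2; period 4)
iteration 8: XX__XX__X

XX__XX__X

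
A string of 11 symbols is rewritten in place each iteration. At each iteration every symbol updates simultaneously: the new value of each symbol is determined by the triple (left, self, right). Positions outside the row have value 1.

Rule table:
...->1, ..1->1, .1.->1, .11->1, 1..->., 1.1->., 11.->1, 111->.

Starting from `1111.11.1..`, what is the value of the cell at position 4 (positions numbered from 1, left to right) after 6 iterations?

iteration 1: ...1.11.1.1
iteration 2: .111.11.1.1
iteration 3: .1.1.11.1.1
iteration 4: .1.1.11.1.1  (fixed point — unchanged through iteration 6)
position 4 holds 1

1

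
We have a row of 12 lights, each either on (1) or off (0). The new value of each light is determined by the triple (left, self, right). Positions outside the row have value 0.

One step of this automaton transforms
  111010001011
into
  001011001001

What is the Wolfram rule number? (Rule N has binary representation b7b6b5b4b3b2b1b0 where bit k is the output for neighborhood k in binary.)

position 1: 111 → 0  (bit 7 = 0)
position 2: 110 → 1  (bit 6 = 1)
position 3: 101 → 0  (bit 5 = 0)
position 5: 100 → 1  (bit 4 = 1)
position 0: 011 → 0  (bit 3 = 0)
position 4: 010 → 1  (bit 2 = 1)
position 7: 001 → 0  (bit 1 = 0)
position 6: 000 → 0  (bit 0 = 0)
bits b7..b0 = 01010100 = 84

84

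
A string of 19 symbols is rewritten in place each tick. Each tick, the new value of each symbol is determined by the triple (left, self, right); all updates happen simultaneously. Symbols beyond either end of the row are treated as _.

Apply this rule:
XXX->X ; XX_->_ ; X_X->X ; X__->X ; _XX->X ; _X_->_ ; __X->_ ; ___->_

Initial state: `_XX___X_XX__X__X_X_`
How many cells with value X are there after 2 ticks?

_X_X___XX_X__X__X_X
__X_X__X_X_X__X__X_
count of X: 7

7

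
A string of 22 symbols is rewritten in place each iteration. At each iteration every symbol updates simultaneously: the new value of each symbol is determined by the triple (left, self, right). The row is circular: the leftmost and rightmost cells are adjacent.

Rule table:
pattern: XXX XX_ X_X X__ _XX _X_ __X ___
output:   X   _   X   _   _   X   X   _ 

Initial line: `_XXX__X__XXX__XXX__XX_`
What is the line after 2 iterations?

X_X__XX_X_X__X_X__X___
XXX_X__XXXX_XXXX_XX__X

XXX_X__XXXX_XXXX_XX__X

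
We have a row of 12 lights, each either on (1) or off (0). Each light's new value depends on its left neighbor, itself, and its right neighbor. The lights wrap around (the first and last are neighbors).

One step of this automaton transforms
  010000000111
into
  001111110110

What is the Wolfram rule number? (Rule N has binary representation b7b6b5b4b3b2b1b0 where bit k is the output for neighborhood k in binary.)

153

position 10: 111 → 1  (bit 7 = 1)
position 11: 110 → 0  (bit 6 = 0)
position 0: 101 → 0  (bit 5 = 0)
position 2: 100 → 1  (bit 4 = 1)
position 9: 011 → 1  (bit 3 = 1)
position 1: 010 → 0  (bit 2 = 0)
position 8: 001 → 0  (bit 1 = 0)
position 3: 000 → 1  (bit 0 = 1)
bits b7..b0 = 10011001 = 153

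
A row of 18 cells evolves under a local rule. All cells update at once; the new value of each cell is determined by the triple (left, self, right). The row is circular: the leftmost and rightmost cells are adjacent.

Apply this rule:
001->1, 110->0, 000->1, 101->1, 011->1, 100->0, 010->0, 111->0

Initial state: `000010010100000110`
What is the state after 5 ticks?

tick 1: 111100101001111100
tick 2: 100001010011000001
tick 3: 001110100110011111
tick 4: 011001001100110000
tick 5: 110010011001100111

110010011001100111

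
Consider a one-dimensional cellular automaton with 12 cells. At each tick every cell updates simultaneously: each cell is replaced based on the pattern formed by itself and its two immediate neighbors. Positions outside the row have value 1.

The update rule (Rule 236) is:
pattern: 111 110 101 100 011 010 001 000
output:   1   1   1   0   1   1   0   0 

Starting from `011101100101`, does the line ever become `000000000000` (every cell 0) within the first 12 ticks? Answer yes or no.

no

111111100111
111111100111  (fixed point — unchanged through tick 12)
tick 12 is 111111100111, still not uniform 0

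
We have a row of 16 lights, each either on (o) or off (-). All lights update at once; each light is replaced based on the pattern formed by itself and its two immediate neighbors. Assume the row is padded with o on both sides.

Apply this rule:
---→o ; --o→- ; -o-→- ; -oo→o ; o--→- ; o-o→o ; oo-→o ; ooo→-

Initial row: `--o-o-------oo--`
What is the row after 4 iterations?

o--oo-o--o------

iteration 1: ---o--ooooo-oo--
iteration 2: -o----o---oooo--
iteration 3: o--oo---o-o--o--
iteration 4: o--oo-o--o------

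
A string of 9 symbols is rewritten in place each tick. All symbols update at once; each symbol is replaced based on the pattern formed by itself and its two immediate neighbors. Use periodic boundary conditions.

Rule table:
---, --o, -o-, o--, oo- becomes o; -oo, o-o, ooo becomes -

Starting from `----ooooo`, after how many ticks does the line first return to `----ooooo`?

oooo----o
---ooooo-
ooo----oo
--ooooo--
oo----ooo
-ooooo---
o----oooo
ooooo----
----ooooo

9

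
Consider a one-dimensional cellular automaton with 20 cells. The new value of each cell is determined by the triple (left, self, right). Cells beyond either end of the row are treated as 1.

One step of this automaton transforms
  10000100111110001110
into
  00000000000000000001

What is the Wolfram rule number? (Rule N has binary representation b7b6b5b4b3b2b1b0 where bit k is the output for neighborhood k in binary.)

32

position 9: 111 → 0  (bit 7 = 0)
position 0: 110 → 0  (bit 6 = 0)
position 19: 101 → 1  (bit 5 = 1)
position 1: 100 → 0  (bit 4 = 0)
position 8: 011 → 0  (bit 3 = 0)
position 5: 010 → 0  (bit 2 = 0)
position 4: 001 → 0  (bit 1 = 0)
position 2: 000 → 0  (bit 0 = 0)
bits b7..b0 = 00100000 = 32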